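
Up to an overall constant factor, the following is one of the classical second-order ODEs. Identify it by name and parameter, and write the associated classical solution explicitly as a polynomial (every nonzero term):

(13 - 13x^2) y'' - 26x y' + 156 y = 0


All three coefficients share the factor 13; dividing through by 13 gives  (1 - x^2) y'' - 2x y' + 12 y = 0.
This matches the Legendre equation (1 - x^2) y'' - 2x y' + n(n+1) y = 0 (note the -2x y' term) with n(n+1) = 12, so n = 3; the polynomial solution is P_3(x).
With y = sum_k a_k x^k, matching x^k gives (k+2)(k+1) a_{k+2} = [k(k+1) - n(n+1)] a_k = (k - 3)(k + 4) a_k. The right side vanishes at k = 3, so the series with the parity of 3 terminates at degree 3.
Standard normalization (P_n(1) = 1): leading coefficient (2n)!/(2^n (n!)^2) = 720/(8*36) = 5/2, so a_3 = 5/2. Work downward with a_k = (k+1)(k+2) a_{k+2} / ((k - 3)(k + 4)):
  a_1 = (2)(3)(5/2) / ((1 - 3)(1 + 4)) = 15/(-10) = -3/2
Hence P_3(x) = 5 x^3/2 - 3 x/2.

P_3(x); series = 5 x^3/2 - 3 x/2


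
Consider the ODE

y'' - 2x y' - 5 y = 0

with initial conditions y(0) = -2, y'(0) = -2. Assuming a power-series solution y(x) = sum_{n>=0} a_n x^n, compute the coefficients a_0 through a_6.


Ansatz: y(x) = sum_{n>=0} a_n x^n, so y'(x) = sum_{n>=1} n a_n x^(n-1) and y''(x) = sum_{n>=2} n(n-1) a_n x^(n-2).
Substitute into P(x) y'' + Q(x) y' + R(x) y = 0 with P(x) = 1, Q(x) = -2x, R(x) = -5, and match powers of x.
Initial conditions: a_0 = -2, a_1 = -2.
Setting the coefficient of each power of x to zero and solving order by order (substituting the coefficients already found):
  x^0: 2 a_2 - 5 a_0 = 0  ->  2 a_2 = 5 a_0 = -10  ->  a_2 = -5
  x^1: 6 a_3 - 7 a_1 = 0  ->  6 a_3 = 7 a_1 = -14  ->  a_3 = -7/3
  x^2: 12 a_4 - 9 a_2 = 0  ->  12 a_4 = 9 a_2 = -45  ->  a_4 = -15/4
  x^3: 20 a_5 - 11 a_3 = 0  ->  20 a_5 = 11 a_3 = -77/3  ->  a_5 = -77/60
  x^4: 30 a_6 - 13 a_4 = 0  ->  30 a_6 = 13 a_4 = -195/4  ->  a_6 = -13/8
Truncated series: y(x) = -2 - 2 x - 5 x^2 - (7/3) x^3 - (15/4) x^4 - (77/60) x^5 - (13/8) x^6 + O(x^7).

a_0 = -2; a_1 = -2; a_2 = -5; a_3 = -7/3; a_4 = -15/4; a_5 = -77/60; a_6 = -13/8


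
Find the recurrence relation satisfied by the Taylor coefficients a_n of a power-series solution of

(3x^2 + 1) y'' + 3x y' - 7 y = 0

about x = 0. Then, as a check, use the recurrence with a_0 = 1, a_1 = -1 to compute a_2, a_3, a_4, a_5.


Substitute y = sum_n a_n x^n.
(1 + 3 x^2) y'' contributes (n+2)(n+1) a_{n+2} + 3 n(n-1) a_n at x^n.
3 x y'(x) contributes 3 n a_n at x^n.
-7 y(x) contributes -7 a_n at x^n.
Matching x^n: (n+2)(n+1) a_{n+2} + (3 n(n-1) + 3 n - 7) a_n = 0.
Thus a_{n+2} = (-3 n(n-1) - 3 n + 7) / ((n+1)(n+2)) * a_n.

Check with a_0 = 1, a_1 = -1 (apply the recurrence for n = 0, 1, 2, 3): a_0 = 1, a_1 = -1, a_2 = 7/2, a_3 = -2/3, a_4 = -35/24, a_5 = 2/3.

a_(n+2) = (-3 n(n-1) - 3 n + 7) / ((n+1)(n+2)) * a_n; check: a_0 = 1, a_1 = -1, a_2 = 7/2, a_3 = -2/3, a_4 = -35/24, a_5 = 2/3


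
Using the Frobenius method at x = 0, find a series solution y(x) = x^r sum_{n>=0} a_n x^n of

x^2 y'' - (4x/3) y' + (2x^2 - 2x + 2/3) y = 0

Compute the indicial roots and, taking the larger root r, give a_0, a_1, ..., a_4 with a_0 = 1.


Write in Frobenius form y'' + (p(x)/x) y' + (q(x)/x^2) y = 0:
  p(x) = -4/3,  q(x) = 2x^2 - 2x + 2/3.
Indicial equation: r(r-1) + (-4/3) r + (2/3) = 0 -> roots r_1 = 2, r_2 = 1/3.
Take r = r_1 = 2. Let y(x) = x^r sum_{n>=0} a_n x^n with a_0 = 1.
Substitute y = x^r sum a_n x^n and match x^{r+n}. The recurrence is
  D(n) a_n - 2 a_{n-1} + 2 a_{n-2} = 0,  where D(n) = (r+n)(r+n-1) + (-4/3)(r+n) + (2/3).
  a_n = [2 a_{n-1} - 2 a_{n-2}] / D(n).
Since the indicial polynomial factors as (r - r_1)(r - r_2), D(n) = (r_1 + n - r_1)(r_1 + n - r_2) = n(n + 5/3).
Evaluating step by step (a_0 = 1):
  n = 1: D(1) = 1(1 + 5/3) = 8/3; numerator = 2(1) = 2; a_1 = (2)/(8/3) = 3/4
  n = 2: D(2) = 2(2 + 5/3) = 22/3; numerator = 2(3/4) - 2(1) = -1/2; a_2 = (-1/2)/(22/3) = -3/44
  n = 3: D(3) = 3(3 + 5/3) = 14; numerator = 2(-3/44) - 2(3/4) = -18/11; a_3 = (-18/11)/(14) = -9/77
  n = 4: D(4) = 4(4 + 5/3) = 68/3; numerator = 2(-9/77) - 2(-3/44) = -15/154; a_4 = (-15/154)/(68/3) = -45/10472

r = 2; a_0 = 1; a_1 = 3/4; a_2 = -3/44; a_3 = -9/77; a_4 = -45/10472


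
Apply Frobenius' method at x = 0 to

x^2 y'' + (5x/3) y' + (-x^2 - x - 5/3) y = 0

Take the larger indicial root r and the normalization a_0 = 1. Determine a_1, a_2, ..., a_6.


Write in Frobenius form y'' + (p(x)/x) y' + (q(x)/x^2) y = 0:
  p(x) = 5/3,  q(x) = -x^2 - x - 5/3.
Indicial equation: r(r-1) + (5/3) r + (-5/3) = 0 -> roots r_1 = 1, r_2 = -5/3.
Take r = r_1 = 1. Let y(x) = x^r sum_{n>=0} a_n x^n with a_0 = 1.
Substitute y = x^r sum a_n x^n and match x^{r+n}. The recurrence is
  D(n) a_n - 1 a_{n-1} - 1 a_{n-2} = 0,  where D(n) = (r+n)(r+n-1) + (5/3)(r+n) + (-5/3).
  a_n = [1 a_{n-1} + 1 a_{n-2}] / D(n).
Since the indicial polynomial factors as (r - r_1)(r - r_2), D(n) = (r_1 + n - r_1)(r_1 + n - r_2) = n(n + 8/3).
Evaluating step by step (a_0 = 1):
  n = 1: D(1) = 1(1 + 8/3) = 11/3; numerator = 1(1) = 1; a_1 = (1)/(11/3) = 3/11
  n = 2: D(2) = 2(2 + 8/3) = 28/3; numerator = 1(3/11) + 1(1) = 14/11; a_2 = (14/11)/(28/3) = 3/22
  n = 3: D(3) = 3(3 + 8/3) = 17; numerator = 1(3/22) + 1(3/11) = 9/22; a_3 = (9/22)/(17) = 9/374
  n = 4: D(4) = 4(4 + 8/3) = 80/3; numerator = 1(9/374) + 1(3/22) = 30/187; a_4 = (30/187)/(80/3) = 9/1496
  n = 5: D(5) = 5(5 + 8/3) = 115/3; numerator = 1(9/1496) + 1(9/374) = 45/1496; a_5 = (45/1496)/(115/3) = 27/34408
  n = 6: D(6) = 6(6 + 8/3) = 52; numerator = 1(27/34408) + 1(9/1496) = 117/17204; a_6 = (117/17204)/(52) = 9/68816

r = 1; a_0 = 1; a_1 = 3/11; a_2 = 3/22; a_3 = 9/374; a_4 = 9/1496; a_5 = 27/34408; a_6 = 9/68816


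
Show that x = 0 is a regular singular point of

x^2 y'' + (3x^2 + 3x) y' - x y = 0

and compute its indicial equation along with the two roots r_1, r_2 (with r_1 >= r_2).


Divide by x^2 to reach normal form y'' + P_1(x) y' + P_2(x) y = 0 with P_1(x) = 3 + 3/x and P_2(x) = -1/x.
x = 0 is a singular point because the y'-coefficient 3 + 3/x has a pole at x = 0 and the y-coefficient -1/x has a pole at x = 0.
It is a regular singular point because x P_1(x) = p(x) = 3x + 3 and x^2 P_2(x) = q(x) = -x are polynomials, hence analytic at x = 0.
p(0) = 3,  q(0) = 0.
Indicial equation: r(r-1) + p(0) r + q(0) = 0, i.e. r^2 + (p(0) - 1) r + q(0) = 0, i.e. r^2 + 2 r = 0.
Discriminant: (2)^2 - 4(0) = 4, so r = (-2 ± 2)/2.
Solving: r_1 = 0, r_2 = -2.

indicial: r^2 + 2 r = 0; roots r_1 = 0, r_2 = -2


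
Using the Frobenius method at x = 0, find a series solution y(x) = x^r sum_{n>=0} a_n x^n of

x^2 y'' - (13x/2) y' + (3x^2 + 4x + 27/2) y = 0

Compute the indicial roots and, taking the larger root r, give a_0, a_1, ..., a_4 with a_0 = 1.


Write in Frobenius form y'' + (p(x)/x) y' + (q(x)/x^2) y = 0:
  p(x) = -13/2,  q(x) = 3x^2 + 4x + 27/2.
Indicial equation: r(r-1) + (-13/2) r + (27/2) = 0 -> roots r_1 = 9/2, r_2 = 3.
Take r = r_1 = 9/2. Let y(x) = x^r sum_{n>=0} a_n x^n with a_0 = 1.
Substitute y = x^r sum a_n x^n and match x^{r+n}. The recurrence is
  D(n) a_n + 4 a_{n-1} + 3 a_{n-2} = 0,  where D(n) = (r+n)(r+n-1) + (-13/2)(r+n) + (27/2).
  a_n = [-4 a_{n-1} - 3 a_{n-2}] / D(n).
Since the indicial polynomial factors as (r - r_1)(r - r_2), D(n) = (r_1 + n - r_1)(r_1 + n - r_2) = n(n + 3/2).
Evaluating step by step (a_0 = 1):
  n = 1: D(1) = 1(1 + 3/2) = 5/2; numerator = -4(1) = -4; a_1 = (-4)/(5/2) = -8/5
  n = 2: D(2) = 2(2 + 3/2) = 7; numerator = -4(-8/5) - 3(1) = 17/5; a_2 = (17/5)/(7) = 17/35
  n = 3: D(3) = 3(3 + 3/2) = 27/2; numerator = -4(17/35) - 3(-8/5) = 20/7; a_3 = (20/7)/(27/2) = 40/189
  n = 4: D(4) = 4(4 + 3/2) = 22; numerator = -4(40/189) - 3(17/35) = -311/135; a_4 = (-311/135)/(22) = -311/2970

r = 9/2; a_0 = 1; a_1 = -8/5; a_2 = 17/35; a_3 = 40/189; a_4 = -311/2970


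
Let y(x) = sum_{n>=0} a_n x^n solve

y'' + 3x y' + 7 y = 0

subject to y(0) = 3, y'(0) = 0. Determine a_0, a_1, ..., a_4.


Ansatz: y(x) = sum_{n>=0} a_n x^n, so y'(x) = sum_{n>=1} n a_n x^(n-1) and y''(x) = sum_{n>=2} n(n-1) a_n x^(n-2).
Substitute into P(x) y'' + Q(x) y' + R(x) y = 0 with P(x) = 1, Q(x) = 3x, R(x) = 7, and match powers of x.
Initial conditions: a_0 = 3, a_1 = 0.
Setting the coefficient of each power of x to zero and solving order by order (substituting the coefficients already found):
  x^0: 2 a_2 + 7 a_0 = 0  ->  2 a_2 = -7 a_0 = -21  ->  a_2 = -21/2
  x^1: 6 a_3 + 10 a_1 = 0  ->  6 a_3 = -10 a_1 = 0  ->  a_3 = 0
  x^2: 12 a_4 + 13 a_2 = 0  ->  12 a_4 = -13 a_2 = 273/2  ->  a_4 = 91/8
Truncated series: y(x) = 3 - (21/2) x^2 + (91/8) x^4 + O(x^5).

a_0 = 3; a_1 = 0; a_2 = -21/2; a_3 = 0; a_4 = 91/8


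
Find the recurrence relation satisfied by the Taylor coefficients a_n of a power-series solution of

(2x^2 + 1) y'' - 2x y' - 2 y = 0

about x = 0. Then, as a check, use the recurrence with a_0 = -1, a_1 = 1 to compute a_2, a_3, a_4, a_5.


Substitute y = sum_n a_n x^n.
(1 + 2 x^2) y'' contributes (n+2)(n+1) a_{n+2} + 2 n(n-1) a_n at x^n.
-2 x y'(x) contributes -2 n a_n at x^n.
-2 y(x) contributes -2 a_n at x^n.
Matching x^n: (n+2)(n+1) a_{n+2} + (2 n(n-1) - 2 n - 2) a_n = 0.
Thus a_{n+2} = (-2 n(n-1) + 2 n + 2) / ((n+1)(n+2)) * a_n.

Check with a_0 = -1, a_1 = 1 (apply the recurrence for n = 0, 1, 2, 3): a_0 = -1, a_1 = 1, a_2 = -1, a_3 = 2/3, a_4 = -1/6, a_5 = -2/15.

a_(n+2) = (-2 n(n-1) + 2 n + 2) / ((n+1)(n+2)) * a_n; check: a_0 = -1, a_1 = 1, a_2 = -1, a_3 = 2/3, a_4 = -1/6, a_5 = -2/15


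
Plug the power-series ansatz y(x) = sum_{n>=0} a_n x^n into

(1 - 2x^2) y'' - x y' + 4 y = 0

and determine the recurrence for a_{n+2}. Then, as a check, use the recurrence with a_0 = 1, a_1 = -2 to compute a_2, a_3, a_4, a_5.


Substitute y = sum_n a_n x^n.
(1 - 2 x^2) y'' contributes (n+2)(n+1) a_{n+2} - 2 n(n-1) a_n at x^n.
-x y'(x) contributes -n a_n at x^n.
4 y(x) contributes 4 a_n at x^n.
Matching x^n: (n+2)(n+1) a_{n+2} + (-2 n(n-1) - n + 4) a_n = 0.
Thus a_{n+2} = (2 n(n-1) + n - 4) / ((n+1)(n+2)) * a_n.

Check with a_0 = 1, a_1 = -2 (apply the recurrence for n = 0, 1, 2, 3): a_0 = 1, a_1 = -2, a_2 = -2, a_3 = 1, a_4 = -1/3, a_5 = 11/20.

a_(n+2) = (2 n(n-1) + n - 4) / ((n+1)(n+2)) * a_n; check: a_0 = 1, a_1 = -2, a_2 = -2, a_3 = 1, a_4 = -1/3, a_5 = 11/20


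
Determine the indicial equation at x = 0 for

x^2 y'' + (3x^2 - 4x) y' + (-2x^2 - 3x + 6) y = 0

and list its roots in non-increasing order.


Divide by x^2 to reach normal form y'' + P_1(x) y' + P_2(x) y = 0 with P_1(x) = 3 - 4/x and P_2(x) = -2 - 3/x + 6/x^2.
x = 0 is a singular point because the y'-coefficient 3 - 4/x has a pole at x = 0 and the y-coefficient -2 - 3/x + 6/x^2 has a pole at x = 0.
It is a regular singular point because x P_1(x) = p(x) = 3x - 4 and x^2 P_2(x) = q(x) = -2x^2 - 3x + 6 are polynomials, hence analytic at x = 0.
p(0) = -4,  q(0) = 6.
Indicial equation: r(r-1) + p(0) r + q(0) = 0, i.e. r^2 + (p(0) - 1) r + q(0) = 0, i.e. r^2 - 5 r + 6 = 0.
Discriminant: (-5)^2 - 4(6) = 1, so r = (5 ± 1)/2.
Solving: r_1 = 3, r_2 = 2.

indicial: r^2 - 5 r + 6 = 0; roots r_1 = 3, r_2 = 2


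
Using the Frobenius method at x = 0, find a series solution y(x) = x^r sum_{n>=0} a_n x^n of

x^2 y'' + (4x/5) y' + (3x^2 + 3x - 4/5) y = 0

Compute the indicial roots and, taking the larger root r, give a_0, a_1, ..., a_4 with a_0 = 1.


Write in Frobenius form y'' + (p(x)/x) y' + (q(x)/x^2) y = 0:
  p(x) = 4/5,  q(x) = 3x^2 + 3x - 4/5.
Indicial equation: r(r-1) + (4/5) r + (-4/5) = 0 -> roots r_1 = 1, r_2 = -4/5.
Take r = r_1 = 1. Let y(x) = x^r sum_{n>=0} a_n x^n with a_0 = 1.
Substitute y = x^r sum a_n x^n and match x^{r+n}. The recurrence is
  D(n) a_n + 3 a_{n-1} + 3 a_{n-2} = 0,  where D(n) = (r+n)(r+n-1) + (4/5)(r+n) + (-4/5).
  a_n = [-3 a_{n-1} - 3 a_{n-2}] / D(n).
Since the indicial polynomial factors as (r - r_1)(r - r_2), D(n) = (r_1 + n - r_1)(r_1 + n - r_2) = n(n + 9/5).
Evaluating step by step (a_0 = 1):
  n = 1: D(1) = 1(1 + 9/5) = 14/5; numerator = -3(1) = -3; a_1 = (-3)/(14/5) = -15/14
  n = 2: D(2) = 2(2 + 9/5) = 38/5; numerator = -3(-15/14) - 3(1) = 3/14; a_2 = (3/14)/(38/5) = 15/532
  n = 3: D(3) = 3(3 + 9/5) = 72/5; numerator = -3(15/532) - 3(-15/14) = 1665/532; a_3 = (1665/532)/(72/5) = 925/4256
  n = 4: D(4) = 4(4 + 9/5) = 116/5; numerator = -3(925/4256) - 3(15/532) = -165/224; a_4 = (-165/224)/(116/5) = -825/25984

r = 1; a_0 = 1; a_1 = -15/14; a_2 = 15/532; a_3 = 925/4256; a_4 = -825/25984


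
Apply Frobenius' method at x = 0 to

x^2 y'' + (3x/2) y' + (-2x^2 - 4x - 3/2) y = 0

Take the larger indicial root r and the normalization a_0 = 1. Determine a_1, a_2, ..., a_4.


Write in Frobenius form y'' + (p(x)/x) y' + (q(x)/x^2) y = 0:
  p(x) = 3/2,  q(x) = -2x^2 - 4x - 3/2.
Indicial equation: r(r-1) + (3/2) r + (-3/2) = 0 -> roots r_1 = 1, r_2 = -3/2.
Take r = r_1 = 1. Let y(x) = x^r sum_{n>=0} a_n x^n with a_0 = 1.
Substitute y = x^r sum a_n x^n and match x^{r+n}. The recurrence is
  D(n) a_n - 4 a_{n-1} - 2 a_{n-2} = 0,  where D(n) = (r+n)(r+n-1) + (3/2)(r+n) + (-3/2).
  a_n = [4 a_{n-1} + 2 a_{n-2}] / D(n).
Since the indicial polynomial factors as (r - r_1)(r - r_2), D(n) = (r_1 + n - r_1)(r_1 + n - r_2) = n(n + 5/2).
Evaluating step by step (a_0 = 1):
  n = 1: D(1) = 1(1 + 5/2) = 7/2; numerator = 4(1) = 4; a_1 = (4)/(7/2) = 8/7
  n = 2: D(2) = 2(2 + 5/2) = 9; numerator = 4(8/7) + 2(1) = 46/7; a_2 = (46/7)/(9) = 46/63
  n = 3: D(3) = 3(3 + 5/2) = 33/2; numerator = 4(46/63) + 2(8/7) = 328/63; a_3 = (328/63)/(33/2) = 656/2079
  n = 4: D(4) = 4(4 + 5/2) = 26; numerator = 4(656/2079) + 2(46/63) = 5660/2079; a_4 = (5660/2079)/(26) = 2830/27027

r = 1; a_0 = 1; a_1 = 8/7; a_2 = 46/63; a_3 = 656/2079; a_4 = 2830/27027


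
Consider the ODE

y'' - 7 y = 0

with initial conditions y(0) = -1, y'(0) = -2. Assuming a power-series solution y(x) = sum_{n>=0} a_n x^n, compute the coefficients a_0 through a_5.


Ansatz: y(x) = sum_{n>=0} a_n x^n, so y'(x) = sum_{n>=1} n a_n x^(n-1) and y''(x) = sum_{n>=2} n(n-1) a_n x^(n-2).
Substitute into P(x) y'' + Q(x) y' + R(x) y = 0 with P(x) = 1, Q(x) = 0, R(x) = -7, and match powers of x.
Initial conditions: a_0 = -1, a_1 = -2.
Setting the coefficient of each power of x to zero and solving order by order (substituting the coefficients already found):
  x^0: 2 a_2 - 7 a_0 = 0  ->  2 a_2 = 7 a_0 = -7  ->  a_2 = -7/2
  x^1: 6 a_3 - 7 a_1 = 0  ->  6 a_3 = 7 a_1 = -14  ->  a_3 = -7/3
  x^2: 12 a_4 - 7 a_2 = 0  ->  12 a_4 = 7 a_2 = -49/2  ->  a_4 = -49/24
  x^3: 20 a_5 - 7 a_3 = 0  ->  20 a_5 = 7 a_3 = -49/3  ->  a_5 = -49/60
Truncated series: y(x) = -1 - 2 x - (7/2) x^2 - (7/3) x^3 - (49/24) x^4 - (49/60) x^5 + O(x^6).

a_0 = -1; a_1 = -2; a_2 = -7/2; a_3 = -7/3; a_4 = -49/24; a_5 = -49/60


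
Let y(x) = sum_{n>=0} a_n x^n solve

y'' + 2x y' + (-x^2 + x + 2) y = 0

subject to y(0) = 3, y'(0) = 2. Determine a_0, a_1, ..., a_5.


Ansatz: y(x) = sum_{n>=0} a_n x^n, so y'(x) = sum_{n>=1} n a_n x^(n-1) and y''(x) = sum_{n>=2} n(n-1) a_n x^(n-2).
Substitute into P(x) y'' + Q(x) y' + R(x) y = 0 with P(x) = 1, Q(x) = 2x, R(x) = -x^2 + x + 2, and match powers of x.
Initial conditions: a_0 = 3, a_1 = 2.
Setting the coefficient of each power of x to zero and solving order by order (substituting the coefficients already found):
  x^0: 2 a_2 + 2 a_0 = 0  ->  2 a_2 = -2 a_0 = -6  ->  a_2 = -3
  x^1: 6 a_3 + 4 a_1 + a_0 = 0  ->  6 a_3 = -4 a_1 - a_0 = -11  ->  a_3 = -11/6
  x^2: 12 a_4 + 6 a_2 + a_1 - a_0 = 0  ->  12 a_4 = -6 a_2 - a_1 + a_0 = 19  ->  a_4 = 19/12
  x^3: 20 a_5 + 8 a_3 + a_2 - a_1 = 0  ->  20 a_5 = -8 a_3 - a_2 + a_1 = 59/3  ->  a_5 = 59/60
Truncated series: y(x) = 3 + 2 x - 3 x^2 - (11/6) x^3 + (19/12) x^4 + (59/60) x^5 + O(x^6).

a_0 = 3; a_1 = 2; a_2 = -3; a_3 = -11/6; a_4 = 19/12; a_5 = 59/60


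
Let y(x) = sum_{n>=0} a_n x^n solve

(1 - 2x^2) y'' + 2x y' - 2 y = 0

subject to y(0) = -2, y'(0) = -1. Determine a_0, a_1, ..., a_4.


Ansatz: y(x) = sum_{n>=0} a_n x^n, so y'(x) = sum_{n>=1} n a_n x^(n-1) and y''(x) = sum_{n>=2} n(n-1) a_n x^(n-2).
Substitute into P(x) y'' + Q(x) y' + R(x) y = 0 with P(x) = 1 - 2x^2, Q(x) = 2x, R(x) = -2, and match powers of x.
Initial conditions: a_0 = -2, a_1 = -1.
Setting the coefficient of each power of x to zero and solving order by order (substituting the coefficients already found):
  x^0: 2 a_2 - 2 a_0 = 0  ->  2 a_2 = 2 a_0 = -4  ->  a_2 = -2
  x^1: 6 a_3 = 0  ->  a_3 = 0
  x^2: 12 a_4 - 2 a_2 = 0  ->  12 a_4 = 2 a_2 = -4  ->  a_4 = -1/3
Truncated series: y(x) = -2 - x - 2 x^2 - (1/3) x^4 + O(x^5).

a_0 = -2; a_1 = -1; a_2 = -2; a_3 = 0; a_4 = -1/3


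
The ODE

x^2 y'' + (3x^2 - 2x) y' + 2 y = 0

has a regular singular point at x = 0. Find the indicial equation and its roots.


Divide by x^2 to reach normal form y'' + P_1(x) y' + P_2(x) y = 0 with P_1(x) = 3 - 2/x and P_2(x) = 2/x^2.
x = 0 is a singular point because the y'-coefficient 3 - 2/x has a pole at x = 0 and the y-coefficient 2/x^2 has a pole at x = 0.
It is a regular singular point because x P_1(x) = p(x) = 3x - 2 and x^2 P_2(x) = q(x) = 2 are polynomials, hence analytic at x = 0.
p(0) = -2,  q(0) = 2.
Indicial equation: r(r-1) + p(0) r + q(0) = 0, i.e. r^2 + (p(0) - 1) r + q(0) = 0, i.e. r^2 - 3 r + 2 = 0.
Discriminant: (-3)^2 - 4(2) = 1, so r = (3 ± 1)/2.
Solving: r_1 = 2, r_2 = 1.

indicial: r^2 - 3 r + 2 = 0; roots r_1 = 2, r_2 = 1


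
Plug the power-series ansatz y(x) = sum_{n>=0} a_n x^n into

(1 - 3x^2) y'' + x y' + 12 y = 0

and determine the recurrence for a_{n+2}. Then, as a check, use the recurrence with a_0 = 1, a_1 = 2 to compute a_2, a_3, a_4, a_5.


Substitute y = sum_n a_n x^n.
(1 - 3 x^2) y'' contributes (n+2)(n+1) a_{n+2} - 3 n(n-1) a_n at x^n.
x y'(x) contributes n a_n at x^n.
12 y(x) contributes 12 a_n at x^n.
Matching x^n: (n+2)(n+1) a_{n+2} + (-3 n(n-1) + n + 12) a_n = 0.
Thus a_{n+2} = (3 n(n-1) - n - 12) / ((n+1)(n+2)) * a_n.

Check with a_0 = 1, a_1 = 2 (apply the recurrence for n = 0, 1, 2, 3): a_0 = 1, a_1 = 2, a_2 = -6, a_3 = -13/3, a_4 = 4, a_5 = -13/20.

a_(n+2) = (3 n(n-1) - n - 12) / ((n+1)(n+2)) * a_n; check: a_0 = 1, a_1 = 2, a_2 = -6, a_3 = -13/3, a_4 = 4, a_5 = -13/20


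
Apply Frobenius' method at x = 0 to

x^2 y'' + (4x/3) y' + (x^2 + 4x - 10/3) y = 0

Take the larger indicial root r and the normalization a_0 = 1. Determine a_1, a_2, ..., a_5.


Write in Frobenius form y'' + (p(x)/x) y' + (q(x)/x^2) y = 0:
  p(x) = 4/3,  q(x) = x^2 + 4x - 10/3.
Indicial equation: r(r-1) + (4/3) r + (-10/3) = 0 -> roots r_1 = 5/3, r_2 = -2.
Take r = r_1 = 5/3. Let y(x) = x^r sum_{n>=0} a_n x^n with a_0 = 1.
Substitute y = x^r sum a_n x^n and match x^{r+n}. The recurrence is
  D(n) a_n + 4 a_{n-1} + 1 a_{n-2} = 0,  where D(n) = (r+n)(r+n-1) + (4/3)(r+n) + (-10/3).
  a_n = [-4 a_{n-1} - 1 a_{n-2}] / D(n).
Since the indicial polynomial factors as (r - r_1)(r - r_2), D(n) = (r_1 + n - r_1)(r_1 + n - r_2) = n(n + 11/3).
Evaluating step by step (a_0 = 1):
  n = 1: D(1) = 1(1 + 11/3) = 14/3; numerator = -4(1) = -4; a_1 = (-4)/(14/3) = -6/7
  n = 2: D(2) = 2(2 + 11/3) = 34/3; numerator = -4(-6/7) - 1(1) = 17/7; a_2 = (17/7)/(34/3) = 3/14
  n = 3: D(3) = 3(3 + 11/3) = 20; numerator = -4(3/14) - 1(-6/7) = 0; a_3 = (0)/(20) = 0
  n = 4: D(4) = 4(4 + 11/3) = 92/3; numerator = -4(0) - 1(3/14) = -3/14; a_4 = (-3/14)/(92/3) = -9/1288
  n = 5: D(5) = 5(5 + 11/3) = 130/3; numerator = -4(-9/1288) - 1(0) = 9/322; a_5 = (9/322)/(130/3) = 27/41860

r = 5/3; a_0 = 1; a_1 = -6/7; a_2 = 3/14; a_3 = 0; a_4 = -9/1288; a_5 = 27/41860


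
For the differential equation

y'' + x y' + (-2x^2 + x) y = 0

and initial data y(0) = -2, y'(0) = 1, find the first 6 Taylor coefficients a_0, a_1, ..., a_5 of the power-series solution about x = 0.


Ansatz: y(x) = sum_{n>=0} a_n x^n, so y'(x) = sum_{n>=1} n a_n x^(n-1) and y''(x) = sum_{n>=2} n(n-1) a_n x^(n-2).
Substitute into P(x) y'' + Q(x) y' + R(x) y = 0 with P(x) = 1, Q(x) = x, R(x) = -2x^2 + x, and match powers of x.
Initial conditions: a_0 = -2, a_1 = 1.
Setting the coefficient of each power of x to zero and solving order by order (substituting the coefficients already found):
  x^0: 2 a_2 = 0  ->  a_2 = 0
  x^1: 6 a_3 + a_1 + a_0 = 0  ->  6 a_3 = -a_1 - a_0 = 1  ->  a_3 = 1/6
  x^2: 12 a_4 + 2 a_2 + a_1 - 2 a_0 = 0  ->  12 a_4 = -2 a_2 - a_1 + 2 a_0 = -5  ->  a_4 = -5/12
  x^3: 20 a_5 + 3 a_3 + a_2 - 2 a_1 = 0  ->  20 a_5 = -3 a_3 - a_2 + 2 a_1 = 3/2  ->  a_5 = 3/40
Truncated series: y(x) = -2 + x + (1/6) x^3 - (5/12) x^4 + (3/40) x^5 + O(x^6).

a_0 = -2; a_1 = 1; a_2 = 0; a_3 = 1/6; a_4 = -5/12; a_5 = 3/40


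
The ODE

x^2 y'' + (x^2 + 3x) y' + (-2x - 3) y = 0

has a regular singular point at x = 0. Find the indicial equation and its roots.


Divide by x^2 to reach normal form y'' + P_1(x) y' + P_2(x) y = 0 with P_1(x) = 1 + 3/x and P_2(x) = -2/x - 3/x^2.
x = 0 is a singular point because the y'-coefficient 1 + 3/x has a pole at x = 0 and the y-coefficient -2/x - 3/x^2 has a pole at x = 0.
It is a regular singular point because x P_1(x) = p(x) = x + 3 and x^2 P_2(x) = q(x) = -2x - 3 are polynomials, hence analytic at x = 0.
p(0) = 3,  q(0) = -3.
Indicial equation: r(r-1) + p(0) r + q(0) = 0, i.e. r^2 + (p(0) - 1) r + q(0) = 0, i.e. r^2 + 2 r - 3 = 0.
Discriminant: (2)^2 - 4(-3) = 16, so r = (-2 ± 4)/2.
Solving: r_1 = 1, r_2 = -3.

indicial: r^2 + 2 r - 3 = 0; roots r_1 = 1, r_2 = -3


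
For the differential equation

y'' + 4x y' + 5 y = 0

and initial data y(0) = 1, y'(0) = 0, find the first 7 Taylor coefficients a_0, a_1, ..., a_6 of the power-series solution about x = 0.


Ansatz: y(x) = sum_{n>=0} a_n x^n, so y'(x) = sum_{n>=1} n a_n x^(n-1) and y''(x) = sum_{n>=2} n(n-1) a_n x^(n-2).
Substitute into P(x) y'' + Q(x) y' + R(x) y = 0 with P(x) = 1, Q(x) = 4x, R(x) = 5, and match powers of x.
Initial conditions: a_0 = 1, a_1 = 0.
Setting the coefficient of each power of x to zero and solving order by order (substituting the coefficients already found):
  x^0: 2 a_2 + 5 a_0 = 0  ->  2 a_2 = -5 a_0 = -5  ->  a_2 = -5/2
  x^1: 6 a_3 + 9 a_1 = 0  ->  6 a_3 = -9 a_1 = 0  ->  a_3 = 0
  x^2: 12 a_4 + 13 a_2 = 0  ->  12 a_4 = -13 a_2 = 65/2  ->  a_4 = 65/24
  x^3: 20 a_5 + 17 a_3 = 0  ->  20 a_5 = -17 a_3 = 0  ->  a_5 = 0
  x^4: 30 a_6 + 21 a_4 = 0  ->  30 a_6 = -21 a_4 = -455/8  ->  a_6 = -91/48
Truncated series: y(x) = 1 - (5/2) x^2 + (65/24) x^4 - (91/48) x^6 + O(x^7).

a_0 = 1; a_1 = 0; a_2 = -5/2; a_3 = 0; a_4 = 65/24; a_5 = 0; a_6 = -91/48


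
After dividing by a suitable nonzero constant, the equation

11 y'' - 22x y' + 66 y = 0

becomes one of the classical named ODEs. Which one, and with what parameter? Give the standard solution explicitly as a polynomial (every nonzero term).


All three coefficients share the factor 11; dividing through by 11 gives  y'' - 2x y' + 6 y = 0.
This matches the Hermite equation y'' - 2x y' + 2n y = 0 with 2n = 6, so n = 3; the polynomial solution is H_3(x).
With y = sum_k a_k x^k, matching x^k gives (k+2)(k+1) a_{k+2} = 2(k - n) a_k = 2(k - 3) a_k. The right side vanishes at k = 3, so the series with the parity of 3 terminates at degree 3.
Standard normalization: leading coefficient of H_n is 2^n, so a_3 = 2^3 = 8. Work downward with a_k = (k+1)(k+2) a_{k+2} / (2(k - n)):
  a_1 = (2)(3)(8) / (2(1 - 3)) = 48/(-4) = -12
Hence H_3(x) = 8 x^3 - 12 x.

H_3(x); series = 8 x^3 - 12 x


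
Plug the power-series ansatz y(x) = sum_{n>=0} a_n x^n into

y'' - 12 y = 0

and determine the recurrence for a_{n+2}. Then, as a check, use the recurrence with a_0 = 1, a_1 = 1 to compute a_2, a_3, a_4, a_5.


Substitute y = sum_n a_n x^n into y'' + (const) y = 0.
y''(x) = sum_{n>=0} (n+2)(n+1) a_{n+2} x^n.
The ODE becomes sum_n [(n+2)(n+1) a_{n+2} - 12 a_n] x^n = 0.
Setting each coefficient to zero gives the recurrence:
  (n+2)(n+1) a_{n+2} - 12 a_n = 0,
  a_{n+2} = 12 / ((n+1)(n+2)) a_n.

Check with a_0 = 1, a_1 = 1 (apply the recurrence for n = 0, 1, 2, 3): a_0 = 1, a_1 = 1, a_2 = 6, a_3 = 2, a_4 = 6, a_5 = 6/5.

a_{n+2} = 12/((n+1)(n+2)) * a_n; check: a_0 = 1, a_1 = 1, a_2 = 6, a_3 = 2, a_4 = 6, a_5 = 6/5


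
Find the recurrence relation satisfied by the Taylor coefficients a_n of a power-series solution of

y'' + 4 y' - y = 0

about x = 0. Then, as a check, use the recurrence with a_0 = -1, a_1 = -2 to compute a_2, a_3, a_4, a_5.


Substitute y = sum_n a_n x^n.
y''(x) has coefficient (n+2)(n+1) a_{n+2} at x^n;
4 y'(x) has coefficient 4 (n+1) a_{n+1} at x^n;
-y(x) has coefficient -1 a_n at x^n.
Matching x^n: (n+2)(n+1) a_{n+2} + 4 (n+1) a_{n+1} - 1 a_n = 0.
Thus a_{n+2} = [-4 (n+1) a_{n+1} + 1 a_n] / ((n+1)(n+2)).

Check with a_0 = -1, a_1 = -2 (apply the recurrence for n = 0, 1, 2, 3): a_0 = -1, a_1 = -2, a_2 = 7/2, a_3 = -5, a_4 = 127/24, a_5 = -269/60.

a_(n+2) = [-4 (n+1) a_(n+1) + 1 a_n] / ((n+1)(n+2)); check: a_0 = -1, a_1 = -2, a_2 = 7/2, a_3 = -5, a_4 = 127/24, a_5 = -269/60


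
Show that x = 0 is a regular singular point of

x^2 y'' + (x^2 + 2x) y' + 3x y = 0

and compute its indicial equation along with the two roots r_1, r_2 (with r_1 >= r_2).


Divide by x^2 to reach normal form y'' + P_1(x) y' + P_2(x) y = 0 with P_1(x) = 1 + 2/x and P_2(x) = 3/x.
x = 0 is a singular point because the y'-coefficient 1 + 2/x has a pole at x = 0 and the y-coefficient 3/x has a pole at x = 0.
It is a regular singular point because x P_1(x) = p(x) = x + 2 and x^2 P_2(x) = q(x) = 3x are polynomials, hence analytic at x = 0.
p(0) = 2,  q(0) = 0.
Indicial equation: r(r-1) + p(0) r + q(0) = 0, i.e. r^2 + (p(0) - 1) r + q(0) = 0, i.e. r^2 + 1 r = 0.
Discriminant: (1)^2 - 4(0) = 1, so r = (-1 ± 1)/2.
Solving: r_1 = 0, r_2 = -1.

indicial: r^2 + 1 r = 0; roots r_1 = 0, r_2 = -1


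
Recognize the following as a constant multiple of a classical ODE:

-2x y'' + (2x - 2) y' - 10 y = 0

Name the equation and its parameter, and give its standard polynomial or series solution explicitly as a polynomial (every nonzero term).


All three coefficients share the factor -2; dividing through by -2 gives  x y'' + (1 - x) y' + 5 y = 0.
This matches the Laguerre equation x y'' + (1 - x) y' + n y = 0 with n = 5; the polynomial solution is L_5(x).
With y = sum_k a_k x^k, matching x^k gives (k+1)k a_{k+1} + (k+1) a_{k+1} - k a_k + n a_k = 0, i.e. (k+1)^2 a_{k+1} = (k - n) a_k = (k - 5) a_k. The right side vanishes at k = 5, so the series terminates at degree 5.
Standard normalization L_n(0) = 1 gives a_0 = 1. Work upward with a_{k+1} = (k - 5) a_k / (k+1)^2:
  a_1 = (0 - 5)(1) / 1^2 = -5/1 = -5
  a_2 = (1 - 5)(-5) / 2^2 = 20/4 = 5
  a_3 = (2 - 5)(5) / 3^2 = -15/9 = -5/3
  a_4 = (3 - 5)(-5/3) / 4^2 = (10/3)/16 = 5/24
  a_5 = (4 - 5)(5/24) / 5^2 = (-5/24)/25 = -1/120
Hence L_5(x) = -x^5/120 + 5 x^4/24 - 5 x^3/3 + 5 x^2 - 5 x + 1.

L_5(x); series = -x^5/120 + 5 x^4/24 - 5 x^3/3 + 5 x^2 - 5 x + 1


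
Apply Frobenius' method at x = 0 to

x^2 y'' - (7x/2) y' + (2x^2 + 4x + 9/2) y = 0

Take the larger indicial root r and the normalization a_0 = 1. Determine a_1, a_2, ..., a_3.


Write in Frobenius form y'' + (p(x)/x) y' + (q(x)/x^2) y = 0:
  p(x) = -7/2,  q(x) = 2x^2 + 4x + 9/2.
Indicial equation: r(r-1) + (-7/2) r + (9/2) = 0 -> roots r_1 = 3, r_2 = 3/2.
Take r = r_1 = 3. Let y(x) = x^r sum_{n>=0} a_n x^n with a_0 = 1.
Substitute y = x^r sum a_n x^n and match x^{r+n}. The recurrence is
  D(n) a_n + 4 a_{n-1} + 2 a_{n-2} = 0,  where D(n) = (r+n)(r+n-1) + (-7/2)(r+n) + (9/2).
  a_n = [-4 a_{n-1} - 2 a_{n-2}] / D(n).
Since the indicial polynomial factors as (r - r_1)(r - r_2), D(n) = (r_1 + n - r_1)(r_1 + n - r_2) = n(n + 3/2).
Evaluating step by step (a_0 = 1):
  n = 1: D(1) = 1(1 + 3/2) = 5/2; numerator = -4(1) = -4; a_1 = (-4)/(5/2) = -8/5
  n = 2: D(2) = 2(2 + 3/2) = 7; numerator = -4(-8/5) - 2(1) = 22/5; a_2 = (22/5)/(7) = 22/35
  n = 3: D(3) = 3(3 + 3/2) = 27/2; numerator = -4(22/35) - 2(-8/5) = 24/35; a_3 = (24/35)/(27/2) = 16/315

r = 3; a_0 = 1; a_1 = -8/5; a_2 = 22/35; a_3 = 16/315


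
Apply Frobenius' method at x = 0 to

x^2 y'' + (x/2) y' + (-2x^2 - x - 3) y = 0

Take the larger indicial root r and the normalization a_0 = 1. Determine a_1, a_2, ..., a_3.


Write in Frobenius form y'' + (p(x)/x) y' + (q(x)/x^2) y = 0:
  p(x) = 1/2,  q(x) = -2x^2 - x - 3.
Indicial equation: r(r-1) + (1/2) r + (-3) = 0 -> roots r_1 = 2, r_2 = -3/2.
Take r = r_1 = 2. Let y(x) = x^r sum_{n>=0} a_n x^n with a_0 = 1.
Substitute y = x^r sum a_n x^n and match x^{r+n}. The recurrence is
  D(n) a_n - 1 a_{n-1} - 2 a_{n-2} = 0,  where D(n) = (r+n)(r+n-1) + (1/2)(r+n) + (-3).
  a_n = [1 a_{n-1} + 2 a_{n-2}] / D(n).
Since the indicial polynomial factors as (r - r_1)(r - r_2), D(n) = (r_1 + n - r_1)(r_1 + n - r_2) = n(n + 7/2).
Evaluating step by step (a_0 = 1):
  n = 1: D(1) = 1(1 + 7/2) = 9/2; numerator = 1(1) = 1; a_1 = (1)/(9/2) = 2/9
  n = 2: D(2) = 2(2 + 7/2) = 11; numerator = 1(2/9) + 2(1) = 20/9; a_2 = (20/9)/(11) = 20/99
  n = 3: D(3) = 3(3 + 7/2) = 39/2; numerator = 1(20/99) + 2(2/9) = 64/99; a_3 = (64/99)/(39/2) = 128/3861

r = 2; a_0 = 1; a_1 = 2/9; a_2 = 20/99; a_3 = 128/3861


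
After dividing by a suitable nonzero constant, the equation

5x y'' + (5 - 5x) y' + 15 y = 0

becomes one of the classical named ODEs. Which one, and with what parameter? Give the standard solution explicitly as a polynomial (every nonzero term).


All three coefficients share the factor 5; dividing through by 5 gives  x y'' + (1 - x) y' + 3 y = 0.
This matches the Laguerre equation x y'' + (1 - x) y' + n y = 0 with n = 3; the polynomial solution is L_3(x).
With y = sum_k a_k x^k, matching x^k gives (k+1)k a_{k+1} + (k+1) a_{k+1} - k a_k + n a_k = 0, i.e. (k+1)^2 a_{k+1} = (k - n) a_k = (k - 3) a_k. The right side vanishes at k = 3, so the series terminates at degree 3.
Standard normalization L_n(0) = 1 gives a_0 = 1. Work upward with a_{k+1} = (k - 3) a_k / (k+1)^2:
  a_1 = (0 - 3)(1) / 1^2 = -3/1 = -3
  a_2 = (1 - 3)(-3) / 2^2 = 6/4 = 3/2
  a_3 = (2 - 3)(3/2) / 3^2 = (-3/2)/9 = -1/6
Hence L_3(x) = -x^3/6 + 3 x^2/2 - 3 x + 1.

L_3(x); series = -x^3/6 + 3 x^2/2 - 3 x + 1


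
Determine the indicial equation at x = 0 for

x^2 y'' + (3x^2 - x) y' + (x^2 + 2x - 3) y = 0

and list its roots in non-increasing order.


Divide by x^2 to reach normal form y'' + P_1(x) y' + P_2(x) y = 0 with P_1(x) = 3 - 1/x and P_2(x) = 1 + 2/x - 3/x^2.
x = 0 is a singular point because the y'-coefficient 3 - 1/x has a pole at x = 0 and the y-coefficient 1 + 2/x - 3/x^2 has a pole at x = 0.
It is a regular singular point because x P_1(x) = p(x) = 3x - 1 and x^2 P_2(x) = q(x) = x^2 + 2x - 3 are polynomials, hence analytic at x = 0.
p(0) = -1,  q(0) = -3.
Indicial equation: r(r-1) + p(0) r + q(0) = 0, i.e. r^2 + (p(0) - 1) r + q(0) = 0, i.e. r^2 - 2 r - 3 = 0.
Discriminant: (-2)^2 - 4(-3) = 16, so r = (2 ± 4)/2.
Solving: r_1 = 3, r_2 = -1.

indicial: r^2 - 2 r - 3 = 0; roots r_1 = 3, r_2 = -1


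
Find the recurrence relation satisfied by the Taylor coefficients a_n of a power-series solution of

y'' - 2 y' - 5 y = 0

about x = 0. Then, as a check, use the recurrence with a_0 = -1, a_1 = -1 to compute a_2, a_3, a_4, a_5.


Substitute y = sum_n a_n x^n.
y''(x) has coefficient (n+2)(n+1) a_{n+2} at x^n;
-2 y'(x) has coefficient -2 (n+1) a_{n+1} at x^n;
-5 y(x) has coefficient -5 a_n at x^n.
Matching x^n: (n+2)(n+1) a_{n+2} - 2 (n+1) a_{n+1} - 5 a_n = 0.
Thus a_{n+2} = [2 (n+1) a_{n+1} + 5 a_n] / ((n+1)(n+2)).

Check with a_0 = -1, a_1 = -1 (apply the recurrence for n = 0, 1, 2, 3): a_0 = -1, a_1 = -1, a_2 = -7/2, a_3 = -19/6, a_4 = -73/24, a_5 = -241/120.

a_(n+2) = [2 (n+1) a_(n+1) + 5 a_n] / ((n+1)(n+2)); check: a_0 = -1, a_1 = -1, a_2 = -7/2, a_3 = -19/6, a_4 = -73/24, a_5 = -241/120


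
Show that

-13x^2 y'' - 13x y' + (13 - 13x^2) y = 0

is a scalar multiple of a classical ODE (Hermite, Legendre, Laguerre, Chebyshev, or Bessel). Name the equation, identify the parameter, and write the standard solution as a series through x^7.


All three coefficients share the factor -13; dividing through by -13 gives  x^2 y'' + x y' + (x^2 - 1) y = 0.
This matches the Bessel equation x^2 y'' + x y' + (x^2 - nu^2) y = 0 with nu^2 = 1, so nu = 1; the solution bounded at x = 0 is J_1(x).
Frobenius at x = 0: indicial roots ±nu; for r = nu the recurrence k(k + 2nu) c_k = -c_{k-2} gives the standard series J_nu(x) = sum_{k>=0} (-1)^k / (k! (k+nu)!) (x/2)^(2k+nu). Evaluate the first 4 terms:
  k = 0: (-1)^0 / (0! * 1! * 2^1) x^1 = 1/(1*1*2) x^1 = (1/2) x^1
  k = 1: (-1)^1 / (1! * 2! * 2^3) x^3 = -1/(1*2*8) x^3 = (-1/16) x^3
  k = 2: (-1)^2 / (2! * 3! * 2^5) x^5 = 1/(2*6*32) x^5 = (1/384) x^5
  k = 3: (-1)^3 / (3! * 4! * 2^7) x^7 = -1/(6*24*128) x^7 = (-1/18432) x^7
Hence J_1(x) = -x^7/18432 + x^5/384 - x^3/16 + x/2 + ....

J_1(x); series = -x^7/18432 + x^5/384 - x^3/16 + x/2


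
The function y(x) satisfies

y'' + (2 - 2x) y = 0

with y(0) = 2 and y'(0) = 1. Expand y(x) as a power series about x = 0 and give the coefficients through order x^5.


Ansatz: y(x) = sum_{n>=0} a_n x^n, so y'(x) = sum_{n>=1} n a_n x^(n-1) and y''(x) = sum_{n>=2} n(n-1) a_n x^(n-2).
Substitute into P(x) y'' + Q(x) y' + R(x) y = 0 with P(x) = 1, Q(x) = 0, R(x) = 2 - 2x, and match powers of x.
Initial conditions: a_0 = 2, a_1 = 1.
Setting the coefficient of each power of x to zero and solving order by order (substituting the coefficients already found):
  x^0: 2 a_2 + 2 a_0 = 0  ->  2 a_2 = -2 a_0 = -4  ->  a_2 = -2
  x^1: 6 a_3 + 2 a_1 - 2 a_0 = 0  ->  6 a_3 = -2 a_1 + 2 a_0 = 2  ->  a_3 = 1/3
  x^2: 12 a_4 + 2 a_2 - 2 a_1 = 0  ->  12 a_4 = -2 a_2 + 2 a_1 = 6  ->  a_4 = 1/2
  x^3: 20 a_5 + 2 a_3 - 2 a_2 = 0  ->  20 a_5 = -2 a_3 + 2 a_2 = -14/3  ->  a_5 = -7/30
Truncated series: y(x) = 2 + x - 2 x^2 + (1/3) x^3 + (1/2) x^4 - (7/30) x^5 + O(x^6).

a_0 = 2; a_1 = 1; a_2 = -2; a_3 = 1/3; a_4 = 1/2; a_5 = -7/30


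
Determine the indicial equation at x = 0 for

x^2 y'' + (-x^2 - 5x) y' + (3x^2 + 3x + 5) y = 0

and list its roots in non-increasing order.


Divide by x^2 to reach normal form y'' + P_1(x) y' + P_2(x) y = 0 with P_1(x) = -1 - 5/x and P_2(x) = 3 + 3/x + 5/x^2.
x = 0 is a singular point because the y'-coefficient -1 - 5/x has a pole at x = 0 and the y-coefficient 3 + 3/x + 5/x^2 has a pole at x = 0.
It is a regular singular point because x P_1(x) = p(x) = -x - 5 and x^2 P_2(x) = q(x) = 3x^2 + 3x + 5 are polynomials, hence analytic at x = 0.
p(0) = -5,  q(0) = 5.
Indicial equation: r(r-1) + p(0) r + q(0) = 0, i.e. r^2 + (p(0) - 1) r + q(0) = 0, i.e. r^2 - 6 r + 5 = 0.
Discriminant: (-6)^2 - 4(5) = 16, so r = (6 ± 4)/2.
Solving: r_1 = 5, r_2 = 1.

indicial: r^2 - 6 r + 5 = 0; roots r_1 = 5, r_2 = 1


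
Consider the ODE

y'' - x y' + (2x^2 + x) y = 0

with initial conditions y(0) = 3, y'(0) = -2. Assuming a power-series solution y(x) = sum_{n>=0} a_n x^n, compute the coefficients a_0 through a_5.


Ansatz: y(x) = sum_{n>=0} a_n x^n, so y'(x) = sum_{n>=1} n a_n x^(n-1) and y''(x) = sum_{n>=2} n(n-1) a_n x^(n-2).
Substitute into P(x) y'' + Q(x) y' + R(x) y = 0 with P(x) = 1, Q(x) = -x, R(x) = 2x^2 + x, and match powers of x.
Initial conditions: a_0 = 3, a_1 = -2.
Setting the coefficient of each power of x to zero and solving order by order (substituting the coefficients already found):
  x^0: 2 a_2 = 0  ->  a_2 = 0
  x^1: 6 a_3 - a_1 + a_0 = 0  ->  6 a_3 = a_1 - a_0 = -5  ->  a_3 = -5/6
  x^2: 12 a_4 - 2 a_2 + a_1 + 2 a_0 = 0  ->  12 a_4 = 2 a_2 - a_1 - 2 a_0 = -4  ->  a_4 = -1/3
  x^3: 20 a_5 - 3 a_3 + a_2 + 2 a_1 = 0  ->  20 a_5 = 3 a_3 - a_2 - 2 a_1 = 3/2  ->  a_5 = 3/40
Truncated series: y(x) = 3 - 2 x - (5/6) x^3 - (1/3) x^4 + (3/40) x^5 + O(x^6).

a_0 = 3; a_1 = -2; a_2 = 0; a_3 = -5/6; a_4 = -1/3; a_5 = 3/40


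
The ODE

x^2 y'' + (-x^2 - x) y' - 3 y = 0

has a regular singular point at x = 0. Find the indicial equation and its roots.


Divide by x^2 to reach normal form y'' + P_1(x) y' + P_2(x) y = 0 with P_1(x) = -1 - 1/x and P_2(x) = -3/x^2.
x = 0 is a singular point because the y'-coefficient -1 - 1/x has a pole at x = 0 and the y-coefficient -3/x^2 has a pole at x = 0.
It is a regular singular point because x P_1(x) = p(x) = -x - 1 and x^2 P_2(x) = q(x) = -3 are polynomials, hence analytic at x = 0.
p(0) = -1,  q(0) = -3.
Indicial equation: r(r-1) + p(0) r + q(0) = 0, i.e. r^2 + (p(0) - 1) r + q(0) = 0, i.e. r^2 - 2 r - 3 = 0.
Discriminant: (-2)^2 - 4(-3) = 16, so r = (2 ± 4)/2.
Solving: r_1 = 3, r_2 = -1.

indicial: r^2 - 2 r - 3 = 0; roots r_1 = 3, r_2 = -1


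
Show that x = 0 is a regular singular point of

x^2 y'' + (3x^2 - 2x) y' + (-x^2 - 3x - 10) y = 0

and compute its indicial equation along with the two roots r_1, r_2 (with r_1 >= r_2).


Divide by x^2 to reach normal form y'' + P_1(x) y' + P_2(x) y = 0 with P_1(x) = 3 - 2/x and P_2(x) = -1 - 3/x - 10/x^2.
x = 0 is a singular point because the y'-coefficient 3 - 2/x has a pole at x = 0 and the y-coefficient -1 - 3/x - 10/x^2 has a pole at x = 0.
It is a regular singular point because x P_1(x) = p(x) = 3x - 2 and x^2 P_2(x) = q(x) = -x^2 - 3x - 10 are polynomials, hence analytic at x = 0.
p(0) = -2,  q(0) = -10.
Indicial equation: r(r-1) + p(0) r + q(0) = 0, i.e. r^2 + (p(0) - 1) r + q(0) = 0, i.e. r^2 - 3 r - 10 = 0.
Discriminant: (-3)^2 - 4(-10) = 49, so r = (3 ± 7)/2.
Solving: r_1 = 5, r_2 = -2.

indicial: r^2 - 3 r - 10 = 0; roots r_1 = 5, r_2 = -2


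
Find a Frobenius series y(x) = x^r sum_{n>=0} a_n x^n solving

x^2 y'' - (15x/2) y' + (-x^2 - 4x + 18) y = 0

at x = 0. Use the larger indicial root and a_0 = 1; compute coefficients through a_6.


Write in Frobenius form y'' + (p(x)/x) y' + (q(x)/x^2) y = 0:
  p(x) = -15/2,  q(x) = -x^2 - 4x + 18.
Indicial equation: r(r-1) + (-15/2) r + (18) = 0 -> roots r_1 = 9/2, r_2 = 4.
Take r = r_1 = 9/2. Let y(x) = x^r sum_{n>=0} a_n x^n with a_0 = 1.
Substitute y = x^r sum a_n x^n and match x^{r+n}. The recurrence is
  D(n) a_n - 4 a_{n-1} - 1 a_{n-2} = 0,  where D(n) = (r+n)(r+n-1) + (-15/2)(r+n) + (18).
  a_n = [4 a_{n-1} + 1 a_{n-2}] / D(n).
Since the indicial polynomial factors as (r - r_1)(r - r_2), D(n) = (r_1 + n - r_1)(r_1 + n - r_2) = n(n + 1/2).
Evaluating step by step (a_0 = 1):
  n = 1: D(1) = 1(1 + 1/2) = 3/2; numerator = 4(1) = 4; a_1 = (4)/(3/2) = 8/3
  n = 2: D(2) = 2(2 + 1/2) = 5; numerator = 4(8/3) + 1(1) = 35/3; a_2 = (35/3)/(5) = 7/3
  n = 3: D(3) = 3(3 + 1/2) = 21/2; numerator = 4(7/3) + 1(8/3) = 12; a_3 = (12)/(21/2) = 8/7
  n = 4: D(4) = 4(4 + 1/2) = 18; numerator = 4(8/7) + 1(7/3) = 145/21; a_4 = (145/21)/(18) = 145/378
  n = 5: D(5) = 5(5 + 1/2) = 55/2; numerator = 4(145/378) + 1(8/7) = 506/189; a_5 = (506/189)/(55/2) = 92/945
  n = 6: D(6) = 6(6 + 1/2) = 39; numerator = 4(92/945) + 1(145/378) = 487/630; a_6 = (487/630)/(39) = 487/24570

r = 9/2; a_0 = 1; a_1 = 8/3; a_2 = 7/3; a_3 = 8/7; a_4 = 145/378; a_5 = 92/945; a_6 = 487/24570


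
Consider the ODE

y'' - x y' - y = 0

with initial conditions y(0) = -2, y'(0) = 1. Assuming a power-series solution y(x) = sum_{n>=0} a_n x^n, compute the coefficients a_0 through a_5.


Ansatz: y(x) = sum_{n>=0} a_n x^n, so y'(x) = sum_{n>=1} n a_n x^(n-1) and y''(x) = sum_{n>=2} n(n-1) a_n x^(n-2).
Substitute into P(x) y'' + Q(x) y' + R(x) y = 0 with P(x) = 1, Q(x) = -x, R(x) = -1, and match powers of x.
Initial conditions: a_0 = -2, a_1 = 1.
Setting the coefficient of each power of x to zero and solving order by order (substituting the coefficients already found):
  x^0: 2 a_2 - a_0 = 0  ->  2 a_2 = a_0 = -2  ->  a_2 = -1
  x^1: 6 a_3 - 2 a_1 = 0  ->  6 a_3 = 2 a_1 = 2  ->  a_3 = 1/3
  x^2: 12 a_4 - 3 a_2 = 0  ->  12 a_4 = 3 a_2 = -3  ->  a_4 = -1/4
  x^3: 20 a_5 - 4 a_3 = 0  ->  20 a_5 = 4 a_3 = 4/3  ->  a_5 = 1/15
Truncated series: y(x) = -2 + x - x^2 + (1/3) x^3 - (1/4) x^4 + (1/15) x^5 + O(x^6).

a_0 = -2; a_1 = 1; a_2 = -1; a_3 = 1/3; a_4 = -1/4; a_5 = 1/15


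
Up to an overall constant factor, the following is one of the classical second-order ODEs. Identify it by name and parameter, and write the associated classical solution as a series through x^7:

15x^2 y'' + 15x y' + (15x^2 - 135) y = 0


All three coefficients share the factor 15; dividing through by 15 gives  x^2 y'' + x y' + (x^2 - 9) y = 0.
This matches the Bessel equation x^2 y'' + x y' + (x^2 - nu^2) y = 0 with nu^2 = 9, so nu = 3; the solution bounded at x = 0 is J_3(x).
Frobenius at x = 0: indicial roots ±nu; for r = nu the recurrence k(k + 2nu) c_k = -c_{k-2} gives the standard series J_nu(x) = sum_{k>=0} (-1)^k / (k! (k+nu)!) (x/2)^(2k+nu). Evaluate the first 3 terms:
  k = 0: (-1)^0 / (0! * 3! * 2^3) x^3 = 1/(1*6*8) x^3 = (1/48) x^3
  k = 1: (-1)^1 / (1! * 4! * 2^5) x^5 = -1/(1*24*32) x^5 = (-1/768) x^5
  k = 2: (-1)^2 / (2! * 5! * 2^7) x^7 = 1/(2*120*128) x^7 = (1/30720) x^7
Hence J_3(x) = x^7/30720 - x^5/768 + x^3/48 + ....

J_3(x); series = x^7/30720 - x^5/768 + x^3/48
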